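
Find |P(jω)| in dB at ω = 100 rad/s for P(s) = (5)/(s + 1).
Substitute s = j*100: P(j100) = 0.00049995 - 0.049995j.
|P(j100)| = sqrt(Re² + Im²) = 0.05.
20*log₁₀(0.05) = -26.02 dB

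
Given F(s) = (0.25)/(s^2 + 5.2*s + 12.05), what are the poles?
Set denominator = 0: s^2 + 5.2*s + 12.05 = 0 → Poles: -2.6 + 2.3j, -2.6 - 2.3j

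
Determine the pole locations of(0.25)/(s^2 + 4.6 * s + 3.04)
Set denominator = 0: s^2 + 4.6*s + 3.04 = (s + 3.8)(s + 0.8) = 0 → Poles: -0.8, -3.8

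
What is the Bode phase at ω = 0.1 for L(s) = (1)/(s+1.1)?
Substitute s = j*0.1: L(j0.1) = 0.901639 - 0.0819672j.
∠L(j0.1) = atan2(Im, Re) = atan2(-0.0819672, 0.901639) = -5.19°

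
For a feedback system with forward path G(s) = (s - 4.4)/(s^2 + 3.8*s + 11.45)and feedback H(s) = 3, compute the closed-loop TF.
Closed-loop T = G/(1+GH).
Numerator: G_num * H_den = s - 4.4.
Denominator: G_den * H_den + G_num * H_num = (s^2 + 3.8*s + 11.45) + (3*s - 13.2) = s^2 + 6.8*s - 1.75.
T(s) = (s - 4.4)/(s^2 + 6.8*s - 1.75)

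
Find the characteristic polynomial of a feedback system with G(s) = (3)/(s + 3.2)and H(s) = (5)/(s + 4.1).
Characteristic poly = G_den * H_den + G_num * H_num = (s^2 + 7.3*s + 13.12) + (15) = s^2 + 7.3*s + 28.12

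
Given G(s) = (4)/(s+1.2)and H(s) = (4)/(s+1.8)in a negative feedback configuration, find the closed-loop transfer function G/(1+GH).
Closed-loop T = G/(1+GH).
Numerator: G_num * H_den = 4*s + 7.2.
Denominator: G_den * H_den + G_num * H_num = (s^2 + 3*s + 2.16) + (16) = s^2 + 3*s + 18.16.
T(s) = (4*s + 7.2)/(s^2 + 3*s + 18.16)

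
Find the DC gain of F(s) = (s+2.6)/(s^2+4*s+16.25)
DC gain = F(0) = num(0)/den(0) = 2.6/16.25 = 0.16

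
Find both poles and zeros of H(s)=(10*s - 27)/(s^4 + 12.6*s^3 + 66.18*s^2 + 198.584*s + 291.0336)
Set denominator = 0: s^4 + 12.6*s^3 + 66.18*s^2 + 198.584*s + 291.0336 = (s + 4.8)(s + 4.4)(s^2 + 3.4*s + 13.78) = 0 → Poles: -1.7 + 3.3j, -1.7 - 3.3j, -4.4, -4.8
Set numerator = 0: 10*s - 27 = 0 → Zeros: 2.7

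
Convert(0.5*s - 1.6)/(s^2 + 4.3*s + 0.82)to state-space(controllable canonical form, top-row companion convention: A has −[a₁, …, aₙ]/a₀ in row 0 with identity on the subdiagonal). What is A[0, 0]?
Reachable canonical form for den = s^2 + 4.3*s + 0.82: top row of A = -[a₁,a₂,...,aₙ]/a₀, ones on the subdiagonal, zeros elsewhere.
A = [[-4.3, -0.82], [1, 0]].
A[0,0] = -4.3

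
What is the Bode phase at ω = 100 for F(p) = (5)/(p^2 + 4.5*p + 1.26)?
Substitute p = j*100: F(j100) = -0.000499052 - 2.24602e-05j.
∠F(j100) = atan2(Im, Re) = atan2(-2.24602e-05, -0.000499052) = -177.42°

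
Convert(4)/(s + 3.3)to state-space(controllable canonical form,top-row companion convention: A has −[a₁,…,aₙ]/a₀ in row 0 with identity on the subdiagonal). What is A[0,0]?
Reachable canonical form for den = s + 3.3: top row of A = -[a₁,a₂,...,aₙ]/a₀, ones on the subdiagonal, zeros elsewhere.
A = [[-3.3]].
A[0,0] = -3.3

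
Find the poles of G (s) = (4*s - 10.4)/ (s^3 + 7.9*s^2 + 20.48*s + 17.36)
Set denominator = 0: s^3 + 7.9*s^2 + 20.48*s + 17.36 = (s + 2.8)(s + 3.1)(s + 2) = 0 → Poles: -2, -2.8, -3.1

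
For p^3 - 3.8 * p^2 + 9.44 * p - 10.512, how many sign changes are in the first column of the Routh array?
Routh array:
p^3: [1, 9.44]; p^2: [-3.8, -10.512]; p^1: [6.67368]; p^0: [-10.512]
First column: [1, -3.8, 6.67368, -10.512]. Sign changes = 3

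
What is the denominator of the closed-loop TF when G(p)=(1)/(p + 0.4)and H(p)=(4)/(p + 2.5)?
Characteristic poly = G_den * H_den + G_num * H_num = (p^2 + 2.9*p + 1) + (4) = p^2 + 2.9*p + 5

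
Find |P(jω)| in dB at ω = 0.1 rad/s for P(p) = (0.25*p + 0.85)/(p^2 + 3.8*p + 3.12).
Substitute p = j*0.1: P(j0.1) = 0.270259 - 0.0249834j.
|P(j0.1)| = sqrt(Re² + Im²) = 0.2714.
20*log₁₀(0.2714) = -11.33 dB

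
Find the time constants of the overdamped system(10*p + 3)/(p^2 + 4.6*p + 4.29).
Overdamped: real poles at -3.3, -1.3. τ = -1/pole → τ₁ = 0.303, τ₂ = 0.7692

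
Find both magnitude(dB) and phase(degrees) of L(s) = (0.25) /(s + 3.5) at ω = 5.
Substitute s = j*5: L(j5) = 0.0234899 - 0.033557j.
|L| = 20*log₁₀(sqrt(Re²+Im²)) = -27.75 dB.
∠L = atan2(Im, Re) = -55.01°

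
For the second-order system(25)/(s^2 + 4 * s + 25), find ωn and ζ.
Standard form: ωn²/(s²+2ζωn·s+ωn²).
const=25=ωn² → ωn=5, s coeff=4=2ζωn → ζ=0.4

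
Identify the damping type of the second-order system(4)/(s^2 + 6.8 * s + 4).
Standard form: ωn²/(s²+2ζωn·s+ωn²) gives ωn=2, ζ=1.7.
Overdamped (ζ = 1.7 > 1)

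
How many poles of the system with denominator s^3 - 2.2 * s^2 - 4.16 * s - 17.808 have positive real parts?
s^3 - 2.2*s^2 - 4.16*s - 17.808 = (s - 4.2)(s^2 + 2*s + 4.24). Poles: -1 + 1.8j, -1 - 1.8j, 4.2. RHP poles (Re>0): 1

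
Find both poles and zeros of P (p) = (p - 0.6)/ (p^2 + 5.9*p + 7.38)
Set denominator = 0: p^2 + 5.9*p + 7.38 = (p + 1.8)(p + 4.1) = 0 → Poles: -1.8, -4.1
Set numerator = 0: p - 0.6 = 0 → Zeros: 0.6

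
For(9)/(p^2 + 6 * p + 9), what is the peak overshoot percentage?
Standard form: ωn²/(p²+2ζωn·p+ωn²) → ωn = 3, ζ = 1.
ζ ≥ 1, so the response is non-oscillatory: peak overshoot = 0%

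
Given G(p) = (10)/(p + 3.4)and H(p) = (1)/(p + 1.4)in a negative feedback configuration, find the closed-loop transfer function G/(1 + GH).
Closed-loop T = G/(1+GH).
Numerator: G_num * H_den = 10*p + 14.
Denominator: G_den * H_den + G_num * H_num = (p^2 + 4.8*p + 4.76) + (10) = p^2 + 4.8*p + 14.76.
T(p) = (10*p + 14)/(p^2 + 4.8*p + 14.76)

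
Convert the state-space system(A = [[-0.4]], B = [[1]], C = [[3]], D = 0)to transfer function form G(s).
G(s) = C(sI - A)⁻¹B + D.
Characteristic polynomial det(sI - A) = s + 0.4.
Numerator from C·adj(sI-A)·B + D·det(sI-A) = 3.
G(s) = (3)/(s + 0.4)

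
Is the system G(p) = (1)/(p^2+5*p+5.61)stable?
Denominator: p^2 + 5*p + 5.61 = (p + 1.7)(p + 3.3). Poles: -1.7, -3.3. All Re(p)<0: Yes (stable)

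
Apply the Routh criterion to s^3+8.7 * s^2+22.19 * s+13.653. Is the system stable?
Routh array:
s^3: [1, 22.19]; s^2: [8.7, 13.653]; s^1: [20.6207]; s^0: [13.653]
First column: [1, 8.7, 20.6207, 13.653]. Sign changes = 0.
Yes, stable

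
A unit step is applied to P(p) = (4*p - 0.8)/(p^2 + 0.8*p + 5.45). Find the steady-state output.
FVT: lim_{t→∞} y(t) = lim_{p→0} p*Y(p) where Y(p) = P(p)/p.
= lim_{p→0} P(p) = P(0) = num(0)/den(0) = -0.8/5.45 = -0.1468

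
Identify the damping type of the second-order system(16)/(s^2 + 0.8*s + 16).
Standard form: ωn²/(s²+2ζωn·s+ωn²) gives ωn=4, ζ=0.1.
Underdamped (ζ = 0.1 < 1)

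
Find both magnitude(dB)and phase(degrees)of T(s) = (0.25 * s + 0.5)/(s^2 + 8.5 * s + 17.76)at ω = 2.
Substitute s = j*2: T(j2) = 0.032153 - 0.00338673j.
|T| = 20*log₁₀(sqrt(Re²+Im²)) = -29.81 dB.
∠T = atan2(Im, Re) = -6.01°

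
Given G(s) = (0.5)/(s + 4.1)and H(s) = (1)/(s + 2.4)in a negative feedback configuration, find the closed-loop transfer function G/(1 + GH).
Closed-loop T = G/(1+GH).
Numerator: G_num * H_den = 0.5*s + 1.2.
Denominator: G_den * H_den + G_num * H_num = (s^2 + 6.5*s + 9.84) + (0.5) = s^2 + 6.5*s + 10.34.
T(s) = (0.5*s + 1.2)/(s^2 + 6.5*s + 10.34)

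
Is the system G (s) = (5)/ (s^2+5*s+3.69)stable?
Denominator: s^2 + 5*s + 3.69 = (s + 0.9)(s + 4.1). Poles: -0.9, -4.1. All Re(p)<0: Yes (stable)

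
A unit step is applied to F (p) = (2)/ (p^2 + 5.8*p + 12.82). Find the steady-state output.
FVT: lim_{t→∞} y(t) = lim_{p→0} p*Y(p) where Y(p) = F(p)/p.
= lim_{p→0} F(p) = F(0) = num(0)/den(0) = 2/12.82 = 0.156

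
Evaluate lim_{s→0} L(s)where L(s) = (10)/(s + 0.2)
DC gain = L(0) = num(0)/den(0) = 10/0.2 = 50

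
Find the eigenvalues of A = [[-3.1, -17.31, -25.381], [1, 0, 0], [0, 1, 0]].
Eigenvalues solve det(λI - A) = 0.
Characteristic polynomial: λ^3 + 3.1*λ^2 + 17.31*λ + 25.381 = 0.
Factor: (λ + 1.7)(λ^2 + 1.4*λ + 14.93) = 0.
Roots: -0.7 + 3.8j, -0.7 - 3.8j, -1.7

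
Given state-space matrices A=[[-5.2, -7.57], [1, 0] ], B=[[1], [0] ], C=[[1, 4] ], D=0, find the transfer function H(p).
H(p) = C(pI - A)⁻¹B + D.
Characteristic polynomial det(pI - A) = p^2 + 5.2*p + 7.57.
Numerator from C·adj(pI-A)·B + D·det(pI-A) = p + 4.
H(p) = (p + 4)/(p^2 + 5.2*p + 7.57)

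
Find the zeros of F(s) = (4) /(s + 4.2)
Numerator is a nonzero constant (4) → Zeros: none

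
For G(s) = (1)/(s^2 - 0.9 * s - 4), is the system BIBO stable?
Denominator: s^2 - 0.9*s - 4 = (s - 2.5)(s + 1.6). Poles: -1.6, 2.5. All Re(p)<0: No (unstable)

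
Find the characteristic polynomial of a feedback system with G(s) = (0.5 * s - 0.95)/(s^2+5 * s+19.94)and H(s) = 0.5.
Characteristic poly = G_den * H_den + G_num * H_num = (s^2 + 5*s + 19.94) + (0.25*s - 0.475) = s^2 + 5.25*s + 19.465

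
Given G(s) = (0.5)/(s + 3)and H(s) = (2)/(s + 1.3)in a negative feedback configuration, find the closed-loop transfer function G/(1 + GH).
Closed-loop T = G/(1+GH).
Numerator: G_num * H_den = 0.5*s + 0.65.
Denominator: G_den * H_den + G_num * H_num = (s^2 + 4.3*s + 3.9) + (1) = s^2 + 4.3*s + 4.9.
T(s) = (0.5*s + 0.65)/(s^2 + 4.3*s + 4.9)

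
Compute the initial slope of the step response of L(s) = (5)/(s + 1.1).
IVT: y'(0⁺) = lim_{s→∞} s²·Y(s) = lim_{s→∞} s·L(s).
deg(num) = 0, deg(den) = 1, relative degree = 1, so s·L(s) → (leading num)/(leading den) = 5/1 = 5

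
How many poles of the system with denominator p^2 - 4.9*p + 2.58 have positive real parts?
p^2 - 4.9*p + 2.58 = (p - 4.3)(p - 0.6). Poles: 0.6, 4.3. RHP poles (Re>0): 2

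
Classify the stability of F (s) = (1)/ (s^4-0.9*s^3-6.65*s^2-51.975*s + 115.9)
Denominator: s^4 - 0.9*s^3 - 6.65*s^2 - 51.975*s + 115.9 = (s - 4)(s - 1.9)(s^2 + 5*s + 15.25). Poles: -2.5 + 3j, -2.5 - 3j, 1.9, 4. Unstable (2 pole(s) in RHP)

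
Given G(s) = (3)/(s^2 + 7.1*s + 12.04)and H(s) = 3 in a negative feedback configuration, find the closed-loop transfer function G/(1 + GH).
Closed-loop T = G/(1+GH).
Numerator: G_num * H_den = 3.
Denominator: G_den * H_den + G_num * H_num = (s^2 + 7.1*s + 12.04) + (9) = s^2 + 7.1*s + 21.04.
T(s) = (3)/(s^2 + 7.1*s + 21.04)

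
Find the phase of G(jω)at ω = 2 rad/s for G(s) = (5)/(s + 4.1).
Substitute s = j*2: G(j2) = 0.985103 - 0.480538j.
∠G(j2) = atan2(Im, Re) = atan2(-0.480538, 0.985103) = -26.00°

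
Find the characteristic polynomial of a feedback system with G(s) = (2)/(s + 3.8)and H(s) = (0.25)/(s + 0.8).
Characteristic poly = G_den * H_den + G_num * H_num = (s^2 + 4.6*s + 3.04) + (0.5) = s^2 + 4.6*s + 3.54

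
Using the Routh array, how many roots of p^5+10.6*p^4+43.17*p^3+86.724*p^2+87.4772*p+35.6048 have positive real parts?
Routh array:
p^5: [1, 43.17, 87.4772]; p^4: [10.6, 86.724, 35.6048]; p^3: [34.9885, 84.1183]; p^2: [61.2398, 35.6048]; p^1: [63.776]; p^0: [35.6048]
First column: [1, 10.6, 34.9885, 61.2398, 63.776, 35.6048]. Sign changes = RHP roots = 0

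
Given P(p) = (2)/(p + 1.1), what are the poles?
Set denominator = 0: p + 1.1 = 0 → Poles: -1.1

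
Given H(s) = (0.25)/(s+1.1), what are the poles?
Set denominator = 0: s + 1.1 = 0 → Poles: -1.1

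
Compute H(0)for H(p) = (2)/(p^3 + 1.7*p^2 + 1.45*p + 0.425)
DC gain = H(0) = num(0)/den(0) = 2/0.425 = 4.706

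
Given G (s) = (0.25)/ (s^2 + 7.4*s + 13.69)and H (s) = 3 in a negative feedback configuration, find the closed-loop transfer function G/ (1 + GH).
Closed-loop T = G/(1+GH).
Numerator: G_num * H_den = 0.25.
Denominator: G_den * H_den + G_num * H_num = (s^2 + 7.4*s + 13.69) + (0.75) = s^2 + 7.4*s + 14.44.
T(s) = (0.25)/(s^2 + 7.4*s + 14.44)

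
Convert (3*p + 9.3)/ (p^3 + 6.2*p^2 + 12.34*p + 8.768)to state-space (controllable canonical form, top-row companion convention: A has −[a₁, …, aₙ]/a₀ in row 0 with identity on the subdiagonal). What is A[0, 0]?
Reachable canonical form for den = p^3 + 6.2*p^2 + 12.34*p + 8.768: top row of A = -[a₁,a₂,...,aₙ]/a₀, ones on the subdiagonal, zeros elsewhere.
A = [[-6.2, -12.34, -8.768], [1, 0, 0], [0, 1, 0]].
A[0,0] = -6.2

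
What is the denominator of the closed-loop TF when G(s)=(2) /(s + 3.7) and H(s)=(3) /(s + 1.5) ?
Characteristic poly = G_den * H_den + G_num * H_num = (s^2 + 5.2*s + 5.55) + (6) = s^2 + 5.2*s + 11.55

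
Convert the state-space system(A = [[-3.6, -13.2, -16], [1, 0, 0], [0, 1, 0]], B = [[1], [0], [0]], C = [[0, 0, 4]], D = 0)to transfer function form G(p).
G(p) = C(pI - A)⁻¹B + D.
Characteristic polynomial det(pI - A) = p^3 + 3.6*p^2 + 13.2*p + 16.
Numerator from C·adj(pI-A)·B + D·det(pI-A) = 4.
G(p) = (4)/(p^3 + 3.6*p^2 + 13.2*p + 16)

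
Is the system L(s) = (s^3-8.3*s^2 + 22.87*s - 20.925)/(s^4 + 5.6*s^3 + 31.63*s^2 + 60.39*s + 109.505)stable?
Denominator: s^4 + 5.6*s^3 + 31.63*s^2 + 60.39*s + 109.505 = (s^2 + 3.4*s + 18.1)(s^2 + 2.2*s + 6.05). Poles: -1.1 + 2.2j, -1.1 - 2.2j, -1.7 + 3.9j, -1.7 - 3.9j. All Re(p)<0: Yes (stable)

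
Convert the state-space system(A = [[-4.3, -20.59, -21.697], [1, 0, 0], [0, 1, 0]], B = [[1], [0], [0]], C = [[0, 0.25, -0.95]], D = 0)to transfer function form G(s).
G(s) = C(sI - A)⁻¹B + D.
Characteristic polynomial det(sI - A) = s^3 + 4.3*s^2 + 20.59*s + 21.697.
Numerator from C·adj(sI-A)·B + D·det(sI-A) = 0.25*s - 0.95.
G(s) = (0.25*s - 0.95)/(s^3 + 4.3*s^2 + 20.59*s + 21.697)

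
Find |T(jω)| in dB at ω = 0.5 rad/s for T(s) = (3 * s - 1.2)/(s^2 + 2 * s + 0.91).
Substitute s = j*0.5: T(j0.5) = 0.493174 + 1.52549j.
|T(j0.5)| = sqrt(Re² + Im²) = 1.603.
20*log₁₀(1.603) = 4.10 dB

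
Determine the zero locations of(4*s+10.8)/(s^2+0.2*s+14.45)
Set numerator = 0: 4*s + 10.8 = 0 → Zeros: -2.7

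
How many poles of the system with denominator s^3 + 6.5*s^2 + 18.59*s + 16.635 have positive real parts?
s^3 + 6.5*s^2 + 18.59*s + 16.635 = (s + 1.5)(s^2 + 5*s + 11.09). Poles: -1.5, -2.5 + 2.2j, -2.5 - 2.2j. RHP poles (Re>0): 0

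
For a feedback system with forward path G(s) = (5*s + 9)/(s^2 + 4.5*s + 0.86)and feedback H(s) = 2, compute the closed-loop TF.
Closed-loop T = G/(1+GH).
Numerator: G_num * H_den = 5*s + 9.
Denominator: G_den * H_den + G_num * H_num = (s^2 + 4.5*s + 0.86) + (10*s + 18) = s^2 + 14.5*s + 18.86.
T(s) = (5*s + 9)/(s^2 + 14.5*s + 18.86)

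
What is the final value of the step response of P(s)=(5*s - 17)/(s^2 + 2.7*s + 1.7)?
FVT: lim_{t→∞} y(t) = lim_{s→0} s*Y(s) where Y(s) = P(s)/s.
= lim_{s→0} P(s) = P(0) = num(0)/den(0) = -17/1.7 = -10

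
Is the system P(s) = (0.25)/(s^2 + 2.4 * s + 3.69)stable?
Denominator: s^2 + 2.4*s + 3.69. Poles: -1.2 + 1.5j, -1.2 - 1.5j. All Re(p)<0: Yes (stable)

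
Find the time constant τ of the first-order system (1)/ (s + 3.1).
First-order system: τ = -1/pole. Pole = -3.1. τ = -1/(-3.1) = 0.3226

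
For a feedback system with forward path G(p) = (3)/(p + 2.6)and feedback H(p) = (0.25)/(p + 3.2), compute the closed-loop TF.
Closed-loop T = G/(1+GH).
Numerator: G_num * H_den = 3*p + 9.6.
Denominator: G_den * H_den + G_num * H_num = (p^2 + 5.8*p + 8.32) + (0.75) = p^2 + 5.8*p + 9.07.
T(p) = (3*p + 9.6)/(p^2 + 5.8*p + 9.07)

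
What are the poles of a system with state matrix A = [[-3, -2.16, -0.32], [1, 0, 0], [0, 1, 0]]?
Eigenvalues solve det(λI - A) = 0.
Characteristic polynomial: λ^3 + 3*λ^2 + 2.16*λ + 0.32 = 0.
Factor: (λ + 0.2)(λ + 2)(λ + 0.8) = 0.
Roots: -0.2, -0.8, -2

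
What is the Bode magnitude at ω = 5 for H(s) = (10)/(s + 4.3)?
Substitute s = j*5: H(j5) = 0.988733 - 1.14969j.
|H(j5)| = sqrt(Re² + Im²) = 1.516.
20*log₁₀(1.516) = 3.62 dB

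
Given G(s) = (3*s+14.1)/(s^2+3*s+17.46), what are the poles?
Set denominator = 0: s^2 + 3*s + 17.46 = 0 → Poles: -1.5 + 3.9j, -1.5 - 3.9j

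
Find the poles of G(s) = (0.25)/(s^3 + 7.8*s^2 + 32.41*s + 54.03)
Set denominator = 0: s^3 + 7.8*s^2 + 32.41*s + 54.03 = (s + 3)(s^2 + 4.8*s + 18.01) = 0 → Poles: -2.4 + 3.5j, -2.4 - 3.5j, -3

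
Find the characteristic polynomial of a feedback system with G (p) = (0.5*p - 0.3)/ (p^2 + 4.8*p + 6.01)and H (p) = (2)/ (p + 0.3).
Characteristic poly = G_den * H_den + G_num * H_num = (p^3 + 5.1*p^2 + 7.45*p + 1.803) + (p - 0.6) = p^3 + 5.1*p^2 + 8.45*p + 1.203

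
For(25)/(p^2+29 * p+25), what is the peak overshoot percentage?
Standard form: ωn²/(p²+2ζωn·p+ωn²) → ωn = 5, ζ = 2.9.
ζ ≥ 1, so the response is non-oscillatory: peak overshoot = 0%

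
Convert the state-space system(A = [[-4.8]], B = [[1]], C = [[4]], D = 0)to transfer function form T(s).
T(s) = C(sI - A)⁻¹B + D.
Characteristic polynomial det(sI - A) = s + 4.8.
Numerator from C·adj(sI-A)·B + D·det(sI-A) = 4.
T(s) = (4)/(s + 4.8)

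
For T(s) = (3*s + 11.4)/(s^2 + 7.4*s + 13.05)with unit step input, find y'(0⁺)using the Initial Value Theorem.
IVT: y'(0⁺) = lim_{s→∞} s²·Y(s) = lim_{s→∞} s·T(s).
deg(num) = 1, deg(den) = 2, relative degree = 1, so s·T(s) → (leading num)/(leading den) = 3/1 = 3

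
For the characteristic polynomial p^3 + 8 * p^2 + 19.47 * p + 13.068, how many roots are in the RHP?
p^3 + 8*p^2 + 19.47*p + 13.068 = (p + 3.3)(p + 3.6)(p + 1.1). Poles: -1.1, -3.3, -3.6. RHP poles (Re>0): 0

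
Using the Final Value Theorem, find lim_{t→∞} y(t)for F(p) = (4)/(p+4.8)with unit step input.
FVT: lim_{t→∞} y(t) = lim_{p→0} p*Y(p) where Y(p) = F(p)/p.
= lim_{p→0} F(p) = F(0) = num(0)/den(0) = 4/4.8 = 0.8333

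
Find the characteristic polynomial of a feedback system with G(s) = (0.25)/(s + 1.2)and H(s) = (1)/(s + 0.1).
Characteristic poly = G_den * H_den + G_num * H_num = (s^2 + 1.3*s + 0.12) + (0.25) = s^2 + 1.3*s + 0.37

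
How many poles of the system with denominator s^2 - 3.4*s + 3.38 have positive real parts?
Poles: 1.7 + 0.7j, 1.7 - 0.7j. RHP poles (Re>0): 2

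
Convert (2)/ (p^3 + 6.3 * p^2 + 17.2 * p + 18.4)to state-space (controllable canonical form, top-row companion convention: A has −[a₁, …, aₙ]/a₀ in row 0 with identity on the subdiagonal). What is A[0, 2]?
Reachable canonical form for den = p^3 + 6.3*p^2 + 17.2*p + 18.4: top row of A = -[a₁,a₂,...,aₙ]/a₀, ones on the subdiagonal, zeros elsewhere.
A = [[-6.3, -17.2, -18.4], [1, 0, 0], [0, 1, 0]].
A[0,2] = -18.4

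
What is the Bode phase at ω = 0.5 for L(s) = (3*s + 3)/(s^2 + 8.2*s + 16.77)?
Substitute s = j*0.5: L(j0.5) = 0.192289 + 0.043076j.
∠L(j0.5) = atan2(Im, Re) = atan2(0.043076, 0.192289) = 12.63°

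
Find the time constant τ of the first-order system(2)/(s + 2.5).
First-order system: τ = -1/pole. Pole = -2.5. τ = -1/(-2.5) = 0.4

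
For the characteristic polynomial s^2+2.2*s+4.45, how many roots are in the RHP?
Poles: -1.1 + 1.8j, -1.1 - 1.8j. RHP poles (Re>0): 0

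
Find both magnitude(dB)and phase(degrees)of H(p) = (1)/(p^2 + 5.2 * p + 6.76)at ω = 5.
Substitute p = j*5: H(j5) = -0.0180827 - 0.0257758j.
|H| = 20*log₁₀(sqrt(Re²+Im²)) = -30.04 dB.
∠H = atan2(Im, Re) = -125.05°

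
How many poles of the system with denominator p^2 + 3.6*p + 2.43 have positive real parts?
p^2 + 3.6*p + 2.43 = (p + 0.9)(p + 2.7). Poles: -0.9, -2.7. RHP poles (Re>0): 0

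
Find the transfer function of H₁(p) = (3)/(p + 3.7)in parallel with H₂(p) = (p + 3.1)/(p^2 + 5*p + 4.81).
Parallel: H = H₁ + H₂ = (n₁·d₂ + n₂·d₁)/(d₁·d₂).
n₁·d₂ = 3*p^2 + 15*p + 14.43. n₂·d₁ = p^2 + 6.8*p + 11.47. Sum = 4*p^2 + 21.8*p + 25.9. d₁·d₂ = p^3 + 8.7*p^2 + 23.31*p + 17.797.
H(p) = (4*p^2 + 21.8*p + 25.9)/(p^3 + 8.7*p^2 + 23.31*p + 17.797)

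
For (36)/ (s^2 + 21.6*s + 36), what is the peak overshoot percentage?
Standard form: ωn²/(s²+2ζωn·s+ωn²) → ωn = 6, ζ = 1.8.
ζ ≥ 1, so the response is non-oscillatory: peak overshoot = 0%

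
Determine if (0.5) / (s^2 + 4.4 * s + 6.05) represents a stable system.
Denominator: s^2 + 4.4*s + 6.05. Poles: -2.2 + 1.1j, -2.2 - 1.1j. All Re(p)<0: Yes (stable)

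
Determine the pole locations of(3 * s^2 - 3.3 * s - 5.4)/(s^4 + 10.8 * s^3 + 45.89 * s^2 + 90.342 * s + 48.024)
Set denominator = 0: s^4 + 10.8*s^3 + 45.89*s^2 + 90.342*s + 48.024 = (s + 4.6)(s + 0.8)(s^2 + 5.4*s + 13.05) = 0 → Poles: -0.8, -2.7 + 2.4j, -2.7 - 2.4j, -4.6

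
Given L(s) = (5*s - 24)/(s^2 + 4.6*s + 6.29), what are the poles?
Set denominator = 0: s^2 + 4.6*s + 6.29 = 0 → Poles: -2.3 + 1j, -2.3 - 1j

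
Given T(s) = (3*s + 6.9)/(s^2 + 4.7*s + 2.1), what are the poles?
Set denominator = 0: s^2 + 4.7*s + 2.1 = (s + 4.2)(s + 0.5) = 0 → Poles: -0.5, -4.2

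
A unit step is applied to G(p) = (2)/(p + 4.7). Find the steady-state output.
FVT: lim_{t→∞} y(t) = lim_{p→0} p*Y(p) where Y(p) = G(p)/p.
= lim_{p→0} G(p) = G(0) = num(0)/den(0) = 2/4.7 = 0.4255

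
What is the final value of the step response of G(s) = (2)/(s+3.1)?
FVT: lim_{t→∞} y(t) = lim_{s→0} s*Y(s) where Y(s) = G(s)/s.
= lim_{s→0} G(s) = G(0) = num(0)/den(0) = 2/3.1 = 0.6452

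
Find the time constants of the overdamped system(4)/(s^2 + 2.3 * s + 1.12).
Overdamped: real poles at -0.7, -1.6. τ = -1/pole → τ₁ = 1.429, τ₂ = 0.625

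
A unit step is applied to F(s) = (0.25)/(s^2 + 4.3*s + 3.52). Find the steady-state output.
FVT: lim_{t→∞} y(t) = lim_{s→0} s*Y(s) where Y(s) = F(s)/s.
= lim_{s→0} F(s) = F(0) = num(0)/den(0) = 0.25/3.52 = 0.07102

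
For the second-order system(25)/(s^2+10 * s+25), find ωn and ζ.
Standard form: ωn²/(s²+2ζωn·s+ωn²).
const=25=ωn² → ωn=5, s coeff=10=2ζωn → ζ=1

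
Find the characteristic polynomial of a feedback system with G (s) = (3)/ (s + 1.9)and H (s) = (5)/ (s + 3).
Characteristic poly = G_den * H_den + G_num * H_num = (s^2 + 4.9*s + 5.7) + (15) = s^2 + 4.9*s + 20.7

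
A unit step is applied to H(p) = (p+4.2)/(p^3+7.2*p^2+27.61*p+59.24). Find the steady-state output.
FVT: lim_{t→∞} y(t) = lim_{p→0} p*Y(p) where Y(p) = H(p)/p.
= lim_{p→0} H(p) = H(0) = num(0)/den(0) = 4.2/59.24 = 0.0709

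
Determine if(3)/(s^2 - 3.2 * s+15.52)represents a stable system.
Denominator: s^2 - 3.2*s + 15.52. Poles: 1.6 + 3.6j, 1.6 - 3.6j. All Re(p)<0: No (unstable)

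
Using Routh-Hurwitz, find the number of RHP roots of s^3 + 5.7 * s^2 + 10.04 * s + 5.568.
Routh array:
s^3: [1, 10.04]; s^2: [5.7, 5.568]; s^1: [9.06316]; s^0: [5.568]
First column: [1, 5.7, 9.06316, 5.568]. Sign changes = RHP roots = 0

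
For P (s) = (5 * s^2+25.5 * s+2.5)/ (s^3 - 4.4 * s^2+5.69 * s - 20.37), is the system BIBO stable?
Denominator: s^3 - 4.4*s^2 + 5.69*s - 20.37 = (s - 4.2)(s^2 - 0.2*s + 4.85). Poles: 0.1 + 2.2j, 0.1 - 2.2j, 4.2. All Re(p)<0: No (unstable)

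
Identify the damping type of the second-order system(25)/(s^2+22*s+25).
Standard form: ωn²/(s²+2ζωn·s+ωn²) gives ωn=5, ζ=2.2.
Overdamped (ζ = 2.2 > 1)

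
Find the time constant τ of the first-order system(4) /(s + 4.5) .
First-order system: τ = -1/pole. Pole = -4.5. τ = -1/(-4.5) = 0.2222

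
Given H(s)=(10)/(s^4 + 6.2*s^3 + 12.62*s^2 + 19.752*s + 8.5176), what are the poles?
Set denominator = 0: s^4 + 6.2*s^3 + 12.62*s^2 + 19.752*s + 8.5176 = (s + 0.6)(s + 4.2)(s^2 + 1.4*s + 3.38) = 0 → Poles: -0.6, -0.7 + 1.7j, -0.7 - 1.7j, -4.2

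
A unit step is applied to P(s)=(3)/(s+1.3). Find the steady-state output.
FVT: lim_{t→∞} y(t) = lim_{s→0} s*Y(s) where Y(s) = P(s)/s.
= lim_{s→0} P(s) = P(0) = num(0)/den(0) = 3/1.3 = 2.308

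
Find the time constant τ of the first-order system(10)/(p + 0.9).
First-order system: τ = -1/pole. Pole = -0.9. τ = -1/(-0.9) = 1.111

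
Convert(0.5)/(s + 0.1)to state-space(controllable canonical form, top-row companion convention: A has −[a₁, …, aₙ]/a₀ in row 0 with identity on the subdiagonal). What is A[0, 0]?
Reachable canonical form for den = s + 0.1: top row of A = -[a₁,a₂,...,aₙ]/a₀, ones on the subdiagonal, zeros elsewhere.
A = [[-0.1]].
A[0,0] = -0.1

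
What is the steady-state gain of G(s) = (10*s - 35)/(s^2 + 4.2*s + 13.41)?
DC gain = G(0) = num(0)/den(0) = -35/13.41 = -2.61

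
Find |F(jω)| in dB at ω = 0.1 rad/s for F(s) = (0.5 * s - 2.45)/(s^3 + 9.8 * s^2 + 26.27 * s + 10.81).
Substitute s = j*0.1: F(j0.1) = -0.21467 + 0.0572931j.
|F(j0.1)| = sqrt(Re² + Im²) = 0.2222.
20*log₁₀(0.2222) = -13.07 dB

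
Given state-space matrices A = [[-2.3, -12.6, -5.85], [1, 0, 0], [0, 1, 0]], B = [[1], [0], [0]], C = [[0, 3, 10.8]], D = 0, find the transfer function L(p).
L(p) = C(pI - A)⁻¹B + D.
Characteristic polynomial det(pI - A) = p^3 + 2.3*p^2 + 12.6*p + 5.85.
Numerator from C·adj(pI-A)·B + D·det(pI-A) = 3*p + 10.8.
L(p) = (3*p + 10.8)/(p^3 + 2.3*p^2 + 12.6*p + 5.85)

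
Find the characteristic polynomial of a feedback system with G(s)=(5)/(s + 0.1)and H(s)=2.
Characteristic poly = G_den * H_den + G_num * H_num = (s + 0.1) + (10) = s + 10.1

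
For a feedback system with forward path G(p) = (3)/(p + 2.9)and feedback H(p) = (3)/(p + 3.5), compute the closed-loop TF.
Closed-loop T = G/(1+GH).
Numerator: G_num * H_den = 3*p + 10.5.
Denominator: G_den * H_den + G_num * H_num = (p^2 + 6.4*p + 10.15) + (9) = p^2 + 6.4*p + 19.15.
T(p) = (3*p + 10.5)/(p^2 + 6.4*p + 19.15)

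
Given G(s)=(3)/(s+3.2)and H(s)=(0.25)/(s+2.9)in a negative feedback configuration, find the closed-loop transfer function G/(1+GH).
Closed-loop T = G/(1+GH).
Numerator: G_num * H_den = 3*s + 8.7.
Denominator: G_den * H_den + G_num * H_num = (s^2 + 6.1*s + 9.28) + (0.75) = s^2 + 6.1*s + 10.03.
T(s) = (3*s + 8.7)/(s^2 + 6.1*s + 10.03)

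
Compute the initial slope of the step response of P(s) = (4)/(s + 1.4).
IVT: y'(0⁺) = lim_{s→∞} s²·Y(s) = lim_{s→∞} s·P(s).
deg(num) = 0, deg(den) = 1, relative degree = 1, so s·P(s) → (leading num)/(leading den) = 4/1 = 4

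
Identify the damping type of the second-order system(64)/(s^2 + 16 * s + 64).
Standard form: ωn²/(s²+2ζωn·s+ωn²) gives ωn=8, ζ=1.
Critically damped (ζ = 1)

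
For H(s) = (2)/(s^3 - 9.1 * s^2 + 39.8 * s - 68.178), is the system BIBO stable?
Denominator: s^3 - 9.1*s^2 + 39.8*s - 68.178 = (s - 3.3)(s^2 - 5.8*s + 20.66). Poles: 2.9 + 3.5j, 2.9 - 3.5j, 3.3. All Re(p)<0: No (unstable)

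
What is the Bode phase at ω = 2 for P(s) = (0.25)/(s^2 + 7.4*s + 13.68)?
Substitute s = j*2: P(j2) = 0.007738 - 0.0118308j.
∠P(j2) = atan2(Im, Re) = atan2(-0.0118308, 0.007738) = -56.81°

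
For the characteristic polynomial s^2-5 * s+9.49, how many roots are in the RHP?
Poles: 2.5 + 1.8j, 2.5 - 1.8j. RHP poles (Re>0): 2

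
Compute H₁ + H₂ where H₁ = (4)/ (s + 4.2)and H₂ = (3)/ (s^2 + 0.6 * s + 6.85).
Parallel: H = H₁ + H₂ = (n₁·d₂ + n₂·d₁)/(d₁·d₂).
n₁·d₂ = 4*s^2 + 2.4*s + 27.4. n₂·d₁ = 3*s + 12.6. Sum = 4*s^2 + 5.4*s + 40. d₁·d₂ = s^3 + 4.8*s^2 + 9.37*s + 28.77.
H(s) = (4*s^2 + 5.4*s + 40)/(s^3 + 4.8*s^2 + 9.37*s + 28.77)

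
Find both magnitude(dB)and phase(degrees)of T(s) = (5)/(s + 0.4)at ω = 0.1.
Substitute s = j*0.1: T(j0.1) = 11.7647 - 2.94118j.
|T| = 20*log₁₀(sqrt(Re²+Im²)) = 21.67 dB.
∠T = atan2(Im, Re) = -14.04°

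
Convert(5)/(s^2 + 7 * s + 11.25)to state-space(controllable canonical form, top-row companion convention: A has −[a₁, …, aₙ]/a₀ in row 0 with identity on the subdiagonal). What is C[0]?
Reachable canonical form: C = numerator coefficients (right-aligned, zero-padded to length n).
num = 5, C = [[0, 5]].
C[0] = 0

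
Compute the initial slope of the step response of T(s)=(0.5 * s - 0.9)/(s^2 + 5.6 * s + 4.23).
IVT: y'(0⁺) = lim_{s→∞} s²·Y(s) = lim_{s→∞} s·T(s).
deg(num) = 1, deg(den) = 2, relative degree = 1, so s·T(s) → (leading num)/(leading den) = 0.5/1 = 0.5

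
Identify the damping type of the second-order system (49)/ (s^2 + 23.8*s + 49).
Standard form: ωn²/(s²+2ζωn·s+ωn²) gives ωn=7, ζ=1.7.
Overdamped (ζ = 1.7 > 1)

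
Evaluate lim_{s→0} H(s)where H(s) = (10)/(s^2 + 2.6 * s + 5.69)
DC gain = H(0) = num(0)/den(0) = 10/5.69 = 1.757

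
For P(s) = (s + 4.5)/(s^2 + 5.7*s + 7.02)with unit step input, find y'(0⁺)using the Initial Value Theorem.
IVT: y'(0⁺) = lim_{s→∞} s²·Y(s) = lim_{s→∞} s·P(s).
deg(num) = 1, deg(den) = 2, relative degree = 1, so s·P(s) → (leading num)/(leading den) = 1/1 = 1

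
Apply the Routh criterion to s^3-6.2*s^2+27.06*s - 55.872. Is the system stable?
Routh array:
s^3: [1, 27.06]; s^2: [-6.2, -55.872]; s^1: [18.0484]; s^0: [-55.872]
First column: [1, -6.2, 18.0484, -55.872]. Sign changes = 3.
No, unstable (3 RHP root(s))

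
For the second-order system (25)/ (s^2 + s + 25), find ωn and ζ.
Standard form: ωn²/(s²+2ζωn·s+ωn²).
const=25=ωn² → ωn=5, s coeff=1=2ζωn → ζ=0.1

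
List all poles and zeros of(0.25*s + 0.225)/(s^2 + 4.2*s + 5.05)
Set denominator = 0: s^2 + 4.2*s + 5.05 = 0 → Poles: -2.1 + 0.8j, -2.1 - 0.8j
Set numerator = 0: 0.25*s + 0.225 = 0 → Zeros: -0.9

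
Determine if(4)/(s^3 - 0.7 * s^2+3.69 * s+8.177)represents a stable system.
Denominator: s^3 - 0.7*s^2 + 3.69*s + 8.177 = (s + 1.3)(s^2 - 2*s + 6.29). Poles: -1.3, 1 + 2.3j, 1 - 2.3j. All Re(p)<0: No (unstable)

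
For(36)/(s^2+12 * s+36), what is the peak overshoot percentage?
Standard form: ωn²/(s²+2ζωn·s+ωn²) → ωn = 6, ζ = 1.
ζ ≥ 1, so the response is non-oscillatory: peak overshoot = 0%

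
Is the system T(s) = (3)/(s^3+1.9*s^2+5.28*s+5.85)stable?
Denominator: s^3 + 1.9*s^2 + 5.28*s + 5.85 = (s + 1.3)(s^2 + 0.6*s + 4.5). Poles: -0.3 + 2.1j, -0.3 - 2.1j, -1.3. All Re(p)<0: Yes (stable)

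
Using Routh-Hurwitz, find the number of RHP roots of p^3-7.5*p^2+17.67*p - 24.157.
Routh array:
p^3: [1, 17.67]; p^2: [-7.5, -24.157]; p^1: [14.4491]; p^0: [-24.157]
First column: [1, -7.5, 14.4491, -24.157]. Sign changes = RHP roots = 3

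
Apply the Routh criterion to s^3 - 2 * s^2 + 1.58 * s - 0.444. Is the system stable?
Routh array:
s^3: [1, 1.58]; s^2: [-2, -0.444]; s^1: [1.358]; s^0: [-0.444]
First column: [1, -2, 1.358, -0.444]. Sign changes = 3.
No, unstable (3 RHP root(s))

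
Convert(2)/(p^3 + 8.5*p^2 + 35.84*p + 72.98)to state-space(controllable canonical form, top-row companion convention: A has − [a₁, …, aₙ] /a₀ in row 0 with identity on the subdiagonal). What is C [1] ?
Reachable canonical form: C = numerator coefficients (right-aligned, zero-padded to length n).
num = 2, C = [[0, 0, 2]].
C[1] = 0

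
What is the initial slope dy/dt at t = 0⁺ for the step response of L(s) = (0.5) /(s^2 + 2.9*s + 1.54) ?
IVT: y'(0⁺) = lim_{s→∞} s²·Y(s) = lim_{s→∞} s·L(s).
deg(num) = 0, deg(den) = 2, relative degree = 2 ≥ 2, so s·L(s) → 0. Initial slope = 0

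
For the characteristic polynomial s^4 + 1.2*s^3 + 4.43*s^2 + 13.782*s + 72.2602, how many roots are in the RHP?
s^4 + 1.2*s^3 + 4.43*s^2 + 13.782*s + 72.2602 = (s^2 - 3*s + 9.01)(s^2 + 4.2*s + 8.02). Poles: -2.1 + 1.9j, -2.1 - 1.9j, 1.5 + 2.6j, 1.5 - 2.6j. RHP poles (Re>0): 2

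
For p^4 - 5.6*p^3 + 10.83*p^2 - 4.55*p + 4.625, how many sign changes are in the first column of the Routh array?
Routh array:
p^4: [1, 10.83, 4.625]; p^3: [-5.6, -4.55]; p^2: [10.0175, 4.625]; p^1: [-1.96452]; p^0: [4.625]
First column: [1, -5.6, 10.0175, -1.96452, 4.625]. Sign changes = 4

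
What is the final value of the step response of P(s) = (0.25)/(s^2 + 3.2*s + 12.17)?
FVT: lim_{t→∞} y(t) = lim_{s→0} s*Y(s) where Y(s) = P(s)/s.
= lim_{s→0} P(s) = P(0) = num(0)/den(0) = 0.25/12.17 = 0.02054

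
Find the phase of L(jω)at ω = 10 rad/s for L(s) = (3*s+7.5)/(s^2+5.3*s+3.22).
Substitute s = j*10: L(j10) = 0.0709753 - 0.271113j.
∠L(j10) = atan2(Im, Re) = atan2(-0.271113, 0.0709753) = -75.33°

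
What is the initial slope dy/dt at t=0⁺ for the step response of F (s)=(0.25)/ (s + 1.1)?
IVT: y'(0⁺) = lim_{s→∞} s²·Y(s) = lim_{s→∞} s·F(s).
deg(num) = 0, deg(den) = 1, relative degree = 1, so s·F(s) → (leading num)/(leading den) = 0.25/1 = 0.25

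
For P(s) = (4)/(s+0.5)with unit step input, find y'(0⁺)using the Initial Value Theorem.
IVT: y'(0⁺) = lim_{s→∞} s²·Y(s) = lim_{s→∞} s·P(s).
deg(num) = 0, deg(den) = 1, relative degree = 1, so s·P(s) → (leading num)/(leading den) = 4/1 = 4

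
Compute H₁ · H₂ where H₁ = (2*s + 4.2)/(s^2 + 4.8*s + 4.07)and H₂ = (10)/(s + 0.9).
Series: H = H₁ · H₂ = (n₁·n₂)/(d₁·d₂).
Num: n₁·n₂ = 20*s + 42. Den: d₁·d₂ = s^3 + 5.7*s^2 + 8.39*s + 3.663.
H(s) = (20*s + 42)/(s^3 + 5.7*s^2 + 8.39*s + 3.663)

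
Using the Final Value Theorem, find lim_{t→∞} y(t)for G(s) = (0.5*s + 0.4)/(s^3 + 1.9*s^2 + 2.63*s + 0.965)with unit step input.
FVT: lim_{t→∞} y(t) = lim_{s→0} s*Y(s) where Y(s) = G(s)/s.
= lim_{s→0} G(s) = G(0) = num(0)/den(0) = 0.4/0.965 = 0.4145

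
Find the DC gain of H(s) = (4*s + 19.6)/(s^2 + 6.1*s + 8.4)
DC gain = H(0) = num(0)/den(0) = 19.6/8.4 = 2.333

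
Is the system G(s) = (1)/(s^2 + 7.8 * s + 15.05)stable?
Denominator: s^2 + 7.8*s + 15.05 = (s + 4.3)(s + 3.5). Poles: -3.5, -4.3. All Re(p)<0: Yes (stable)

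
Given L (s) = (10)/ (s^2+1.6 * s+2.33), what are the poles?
Set denominator = 0: s^2 + 1.6*s + 2.33 = 0 → Poles: -0.8 + 1.3j, -0.8 - 1.3j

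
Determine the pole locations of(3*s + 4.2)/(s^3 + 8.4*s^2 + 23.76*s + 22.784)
Set denominator = 0: s^3 + 8.4*s^2 + 23.76*s + 22.784 = (s + 3.2)(s^2 + 5.2*s + 7.12) = 0 → Poles: -2.6 + 0.6j, -2.6 - 0.6j, -3.2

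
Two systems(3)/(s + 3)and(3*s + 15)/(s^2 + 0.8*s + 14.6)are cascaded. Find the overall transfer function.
Series: H = H₁ · H₂ = (n₁·n₂)/(d₁·d₂).
Num: n₁·n₂ = 9*s + 45. Den: d₁·d₂ = s^3 + 3.8*s^2 + 17*s + 43.8.
H(s) = (9*s + 45)/(s^3 + 3.8*s^2 + 17*s + 43.8)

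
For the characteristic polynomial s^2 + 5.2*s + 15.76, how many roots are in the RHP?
Poles: -2.6 + 3j, -2.6 - 3j. RHP poles (Re>0): 0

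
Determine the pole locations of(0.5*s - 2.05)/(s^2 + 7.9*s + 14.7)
Set denominator = 0: s^2 + 7.9*s + 14.7 = (s + 3)(s + 4.9) = 0 → Poles: -3, -4.9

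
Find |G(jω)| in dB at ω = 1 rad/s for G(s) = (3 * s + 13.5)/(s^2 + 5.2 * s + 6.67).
Substitute s = j*1: G(j1) = 1.5568 - 0.898648j.
|G(j1)| = sqrt(Re² + Im²) = 1.798.
20*log₁₀(1.798) = 5.09 dB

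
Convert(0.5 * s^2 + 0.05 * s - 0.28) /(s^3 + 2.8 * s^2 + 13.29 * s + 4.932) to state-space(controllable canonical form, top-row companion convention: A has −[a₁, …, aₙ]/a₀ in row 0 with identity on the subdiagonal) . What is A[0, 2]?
Reachable canonical form for den = s^3 + 2.8*s^2 + 13.29*s + 4.932: top row of A = -[a₁,a₂,...,aₙ]/a₀, ones on the subdiagonal, zeros elsewhere.
A = [[-2.8, -13.29, -4.932], [1, 0, 0], [0, 1, 0]].
A[0,2] = -4.932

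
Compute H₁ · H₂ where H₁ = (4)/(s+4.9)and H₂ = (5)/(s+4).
Series: H = H₁ · H₂ = (n₁·n₂)/(d₁·d₂).
Num: n₁·n₂ = 20. Den: d₁·d₂ = s^2 + 8.9*s + 19.6.
H(s) = (20)/(s^2 + 8.9*s + 19.6)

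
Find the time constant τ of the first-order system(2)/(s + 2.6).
First-order system: τ = -1/pole. Pole = -2.6. τ = -1/(-2.6) = 0.3846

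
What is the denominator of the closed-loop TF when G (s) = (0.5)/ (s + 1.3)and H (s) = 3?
Characteristic poly = G_den * H_den + G_num * H_num = (s + 1.3) + (1.5) = s + 2.8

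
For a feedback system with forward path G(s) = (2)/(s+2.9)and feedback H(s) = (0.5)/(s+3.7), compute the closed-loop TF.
Closed-loop T = G/(1+GH).
Numerator: G_num * H_den = 2*s + 7.4.
Denominator: G_den * H_den + G_num * H_num = (s^2 + 6.6*s + 10.73) + (1) = s^2 + 6.6*s + 11.73.
T(s) = (2*s + 7.4)/(s^2 + 6.6*s + 11.73)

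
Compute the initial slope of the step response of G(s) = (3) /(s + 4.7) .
IVT: y'(0⁺) = lim_{s→∞} s²·Y(s) = lim_{s→∞} s·G(s).
deg(num) = 0, deg(den) = 1, relative degree = 1, so s·G(s) → (leading num)/(leading den) = 3/1 = 3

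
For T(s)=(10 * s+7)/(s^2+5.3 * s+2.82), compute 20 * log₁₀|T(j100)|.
Substitute s = j*100: T(j100) = 0.00458989 - 0.0997849j.
|T(j100)| = sqrt(Re² + Im²) = 0.09989.
20*log₁₀(0.09989) = -20.01 dB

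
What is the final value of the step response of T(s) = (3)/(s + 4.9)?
FVT: lim_{t→∞} y(t) = lim_{s→0} s*Y(s) where Y(s) = T(s)/s.
= lim_{s→0} T(s) = T(0) = num(0)/den(0) = 3/4.9 = 0.6122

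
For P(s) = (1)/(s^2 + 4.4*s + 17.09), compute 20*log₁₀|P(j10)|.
Substitute s = j*10: P(j10) = -0.00941082 - 0.00499429j.
|P(j10)| = sqrt(Re² + Im²) = 0.01065.
20*log₁₀(0.01065) = -39.45 dB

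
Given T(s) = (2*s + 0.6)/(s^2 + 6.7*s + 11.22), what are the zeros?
Set numerator = 0: 2*s + 0.6 = 0 → Zeros: -0.3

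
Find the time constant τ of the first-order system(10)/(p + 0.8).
First-order system: τ = -1/pole. Pole = -0.8. τ = -1/(-0.8) = 1.25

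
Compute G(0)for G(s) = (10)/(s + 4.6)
DC gain = G(0) = num(0)/den(0) = 10/4.6 = 2.174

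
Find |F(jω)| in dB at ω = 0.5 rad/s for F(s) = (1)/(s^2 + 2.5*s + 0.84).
Substitute s = j*0.5: F(j0.5) = 0.308804 - 0.654245j.
|F(j0.5)| = sqrt(Re² + Im²) = 0.7235.
20*log₁₀(0.7235) = -2.81 dB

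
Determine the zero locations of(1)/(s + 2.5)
Numerator is a nonzero constant (1) → Zeros: none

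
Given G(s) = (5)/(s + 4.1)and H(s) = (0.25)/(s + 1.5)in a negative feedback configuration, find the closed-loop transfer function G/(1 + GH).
Closed-loop T = G/(1+GH).
Numerator: G_num * H_den = 5*s + 7.5.
Denominator: G_den * H_den + G_num * H_num = (s^2 + 5.6*s + 6.15) + (1.25) = s^2 + 5.6*s + 7.4.
T(s) = (5*s + 7.5)/(s^2 + 5.6*s + 7.4)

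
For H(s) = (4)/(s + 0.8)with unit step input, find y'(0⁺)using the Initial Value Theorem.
IVT: y'(0⁺) = lim_{s→∞} s²·Y(s) = lim_{s→∞} s·H(s).
deg(num) = 0, deg(den) = 1, relative degree = 1, so s·H(s) → (leading num)/(leading den) = 4/1 = 4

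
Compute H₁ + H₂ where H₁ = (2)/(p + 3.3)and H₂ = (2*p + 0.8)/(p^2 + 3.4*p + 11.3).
Parallel: H = H₁ + H₂ = (n₁·d₂ + n₂·d₁)/(d₁·d₂).
n₁·d₂ = 2*p^2 + 6.8*p + 22.6. n₂·d₁ = 2*p^2 + 7.4*p + 2.64. Sum = 4*p^2 + 14.2*p + 25.24. d₁·d₂ = p^3 + 6.7*p^2 + 22.52*p + 37.29.
H(p) = (4*p^2 + 14.2*p + 25.24)/(p^3 + 6.7*p^2 + 22.52*p + 37.29)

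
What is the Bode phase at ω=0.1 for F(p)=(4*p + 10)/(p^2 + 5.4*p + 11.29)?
Substitute p = j*0.1: F(j0.1) = 0.886191 - 0.00696307j.
∠F(j0.1) = atan2(Im, Re) = atan2(-0.00696307, 0.886191) = -0.45°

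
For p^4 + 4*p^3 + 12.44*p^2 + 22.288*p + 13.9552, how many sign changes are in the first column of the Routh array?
Routh array:
p^4: [1, 12.44, 13.9552]; p^3: [4, 22.288]; p^2: [6.868, 13.9552]; p^1: [14.1603]; p^0: [13.9552]
First column: [1, 4, 6.868, 14.1603, 13.9552]. Sign changes = 0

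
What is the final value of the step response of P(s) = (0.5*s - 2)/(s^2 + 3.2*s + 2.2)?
FVT: lim_{t→∞} y(t) = lim_{s→0} s*Y(s) where Y(s) = P(s)/s.
= lim_{s→0} P(s) = P(0) = num(0)/den(0) = -2/2.2 = -0.9091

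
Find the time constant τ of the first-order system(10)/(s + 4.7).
First-order system: τ = -1/pole. Pole = -4.7. τ = -1/(-4.7) = 0.2128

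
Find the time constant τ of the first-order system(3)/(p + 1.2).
First-order system: τ = -1/pole. Pole = -1.2. τ = -1/(-1.2) = 0.8333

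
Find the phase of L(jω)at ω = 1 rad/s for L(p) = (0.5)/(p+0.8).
Substitute p = j*1: L(j1) = 0.243902 - 0.304878j.
∠L(j1) = atan2(Im, Re) = atan2(-0.304878, 0.243902) = -51.34°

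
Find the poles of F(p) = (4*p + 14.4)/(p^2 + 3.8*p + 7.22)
Set denominator = 0: p^2 + 3.8*p + 7.22 = 0 → Poles: -1.9 + 1.9j, -1.9 - 1.9j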